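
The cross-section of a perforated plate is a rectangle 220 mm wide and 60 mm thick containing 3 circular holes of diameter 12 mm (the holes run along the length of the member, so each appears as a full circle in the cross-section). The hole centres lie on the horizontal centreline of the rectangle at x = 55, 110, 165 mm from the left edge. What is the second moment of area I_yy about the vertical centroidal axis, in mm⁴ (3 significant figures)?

I_yy ≈ 5.26 × 10⁷ mm⁴

Treat the section as a set of non-overlapping primitives; coordinates are from the bounding-box lower-left.
Plate: 220 × 60, A = 13 200 mm², x = 110 mm, Ī = 53 240 000 mm⁴.
Hole 1 (subtracted): ⌀12, A = 113.1 mm², x = 55 mm, Ī = 1017.9 mm⁴.
Hole 2 (subtracted): ⌀12, A = 113.1 mm², x = 110 mm, Ī = 1017.9 mm⁴.
Hole 3 (subtracted): ⌀12, A = 113.1 mm², x = 165 mm, Ī = 1017.9 mm⁴.
By symmetry the centroid is at mid-width, x̄ = 110 mm.
Transfer each piece to the vertical centroidal axis using Ī + A·d² with d = x − 110:
  plate: d = 0 mm → contributes +53 240 000 mm⁴
  hole 1: d = -55 mm → contributes −343 137 mm⁴
  hole 2: d = 0 mm → contributes −1017.9 mm⁴
  hole 3: d = 55 mm → contributes −343 137 mm⁴
Total I = 52 552 707 mm⁴.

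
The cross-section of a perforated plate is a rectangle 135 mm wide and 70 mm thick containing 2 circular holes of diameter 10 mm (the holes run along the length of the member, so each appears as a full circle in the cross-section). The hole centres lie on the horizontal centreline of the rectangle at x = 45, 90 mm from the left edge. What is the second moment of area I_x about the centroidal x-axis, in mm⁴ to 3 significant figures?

I_x ≈ 3.86 × 10⁶ mm⁴

Split into non-overlapping primitives; take the origin at the lower-left of the bounding box.
Plate: 135 × 70, A = 9 450 mm², y = 35 mm, Ī = 3 858 750 mm⁴.
Hole 1 (subtracted): ⌀10, A = 78.54 mm², y = 35 mm, Ī = 490.87 mm⁴.
Hole 2 (subtracted): ⌀10, A = 78.54 mm², y = 35 mm, Ī = 490.87 mm⁴.
By symmetry the centroid is at mid-height, ȳ = 35 mm.
All pieces are centred on the centroidal x-axis, so I = ΣĪ (holes subtracted) = 3 857 768 mm⁴.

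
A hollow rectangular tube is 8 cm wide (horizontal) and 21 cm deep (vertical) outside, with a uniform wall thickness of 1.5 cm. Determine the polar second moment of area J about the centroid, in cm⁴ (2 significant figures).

Treat the section as a set of non-overlapping primitives; coordinates are from the bounding-box lower-left.
Outer rectangle: 8 × 21, A = 168 cm², y = 10.5 cm, Ī = 6 174 cm⁴.
Inner void (subtracted): 5 × 18, A = 90 cm², y = 10.5 cm, Ī = 2 430 cm⁴.
By symmetry the centroid is at mid-height, ȳ = 10.5 cm.
All pieces are centred on the centroidal x-axis, so I = ΣĪ (holes subtracted) = 3 744 cm⁴.
Repeating about the centroidal y-axis gives I_y = 708.5 cm⁴.
Polar second moment: J = I_x + I_y = 4 453 cm⁴.

J ≈ 4500 cm⁴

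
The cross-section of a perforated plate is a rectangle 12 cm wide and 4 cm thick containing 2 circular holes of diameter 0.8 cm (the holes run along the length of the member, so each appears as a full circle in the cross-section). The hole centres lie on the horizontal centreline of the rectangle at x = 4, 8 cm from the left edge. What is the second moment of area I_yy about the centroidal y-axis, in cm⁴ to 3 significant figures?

Treat the section as a set of non-overlapping primitives; coordinates are from the bounding-box lower-left.
Plate: 12 × 4, A = 48 cm², x = 6 cm, Ī = 576 cm⁴.
Hole 1 (subtracted): ⌀0.8, A = 0.50265 cm², x = 4 cm, Ī = 0.020106 cm⁴.
Hole 2 (subtracted): ⌀0.8, A = 0.50265 cm², x = 8 cm, Ī = 0.020106 cm⁴.
By symmetry the centroid is at mid-width, x̄ = 6 cm.
Transfer each piece to the centroidal y-axis using Ī + A·d² with d = x − 6:
  plate: d = 0 cm → contributes +576 cm⁴
  hole 1: d = -2 cm → contributes −2.0307 cm⁴
  hole 2: d = 2 cm → contributes −2.0307 cm⁴
Total I = 571.94 cm⁴.

I_yy ≈ 572 cm⁴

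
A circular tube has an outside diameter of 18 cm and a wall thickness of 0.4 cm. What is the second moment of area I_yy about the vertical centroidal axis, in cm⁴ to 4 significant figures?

I_yy ≈ 856.8 cm⁴

Treat the section as a set of non-overlapping primitives; coordinates are from the bounding-box lower-left.
Outer circle: ⌀18, A = 254.469 cm², x = 9 cm, Ī = 5 153 cm⁴.
Bore (subtracted): ⌀17.2, A = 232.352 cm², x = 9 cm, Ī = 4296.19 cm⁴.
By symmetry the centroid is at mid-width, x̄ = 9 cm.
All pieces are centred on the vertical centroidal axis, so I = ΣĪ (holes subtracted) = 856.805 cm⁴.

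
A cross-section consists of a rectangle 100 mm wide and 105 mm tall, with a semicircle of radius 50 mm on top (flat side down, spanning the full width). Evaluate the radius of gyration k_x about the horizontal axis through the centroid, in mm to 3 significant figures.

Treat the section as a set of non-overlapping primitives; coordinates are from the bounding-box lower-left.
Rectangular body: 100 × 105, A = 10 500 mm², y = 52.5 mm, Ī = 9 646 875 mm⁴.
Semicircular cap: semicircle r = 50, A = 3 927 mm², y = 126.22 mm, Ī = 685 981 mm⁴.
Centroid: ȳ = ΣA·y / ΣA = 72.567 mm.
Transfer each piece to the horizontal axis through the centroid using Ī + A·d² with d = y − 72.567:
  rectangular body: d = -20.067 mm → contributes +13 874 885 mm⁴
  semicircular cap: d = 53.654 mm → contributes +11 990 846 mm⁴
Total I = 25 865 731 mm⁴.
Radius of gyration: k = √(I/A) = √(25 865 731 / 14 427) = 42.342 mm.

k_x ≈ 42.3 mm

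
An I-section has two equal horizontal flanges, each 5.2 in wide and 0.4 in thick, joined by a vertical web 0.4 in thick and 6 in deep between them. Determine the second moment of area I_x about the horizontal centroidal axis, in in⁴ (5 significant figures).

I_x ≈ 49.854 in⁴

Split into non-overlapping primitives; take the origin at the lower-left of the bounding box.
Bottom flange: 5.2 × 0.4, A = 2.08 in², y = 0.2 in, Ī = 0.02773333 in⁴.
Web: 0.4 × 6, A = 2.4 in², y = 3.4 in, Ī = 7.2 in⁴.
Top flange: 5.2 × 0.4, A = 2.08 in², y = 6.6 in, Ī = 0.02773333 in⁴.
By symmetry the centroid is at mid-height, ȳ = 3.4 in.
Transfer each piece to the horizontal centroidal axis using Ī + A·d² with d = y − 3.4:
  bottom flange: d = -3.2 in → contributes +21.32693 in⁴
  web: d = 0 in → contributes +7.2 in⁴
  top flange: d = 3.2 in → contributes +21.32693 in⁴
Total I = 49.85387 in⁴.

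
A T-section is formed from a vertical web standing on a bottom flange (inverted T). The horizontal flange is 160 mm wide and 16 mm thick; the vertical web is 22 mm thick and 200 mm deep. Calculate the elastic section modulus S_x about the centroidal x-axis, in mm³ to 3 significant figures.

S_x ≈ 2.40 × 10⁵ mm³

Split into non-overlapping primitives; take the origin at the lower-left of the bounding box.
Flange: 160 × 16, A = 2 560 mm², y = 8 mm, Ī = 54 613 mm⁴.
Web: 22 × 200, A = 4 400 mm², y = 116 mm, Ī = 14 666 667 mm⁴.
Centroid: ȳ = ΣA·y / ΣA = 76.276 mm.
Transfer each piece to the centroidal x-axis using Ī + A·d² with d = y − 76.276:
  flange: d = -68.276 mm → contributes +11 988 292 mm⁴
  web: d = 39.724 mm → contributes +21 609 898 mm⁴
Total I = 33 598 190 mm⁴.
Extreme fibre distance c = 139.72 mm; S = I/c = 240 461 mm³.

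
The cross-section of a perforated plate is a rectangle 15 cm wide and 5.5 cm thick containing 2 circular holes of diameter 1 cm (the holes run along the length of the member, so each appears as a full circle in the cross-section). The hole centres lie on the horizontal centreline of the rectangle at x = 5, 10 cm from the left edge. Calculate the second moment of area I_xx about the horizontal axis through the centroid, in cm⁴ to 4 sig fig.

I_xx ≈ 207.9 cm⁴

Treat the section as a set of non-overlapping primitives; coordinates are from the bounding-box lower-left.
Plate: 15 × 5.5, A = 82.5 cm², y = 2.75 cm, Ī = 207.969 cm⁴.
Hole 1 (subtracted): ⌀1, A = 0.785398 cm², y = 2.75 cm, Ī = 0.0490874 cm⁴.
Hole 2 (subtracted): ⌀1, A = 0.785398 cm², y = 2.75 cm, Ī = 0.0490874 cm⁴.
By symmetry the centroid is at mid-height, ȳ = 2.75 cm.
All pieces are centred on the horizontal axis through the centroid, so I = ΣĪ (holes subtracted) = 207.871 cm⁴.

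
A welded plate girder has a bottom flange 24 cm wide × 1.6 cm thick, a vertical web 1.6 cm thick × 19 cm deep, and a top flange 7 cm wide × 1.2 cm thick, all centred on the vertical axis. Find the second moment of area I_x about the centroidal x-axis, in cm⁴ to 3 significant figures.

Decompose the section into non-overlapping parts with the origin at the bottom-left of its bounding rectangle.
Bottom plate: 24 × 1.6, A = 38.4 cm², y = 0.8 cm, Ī = 8.192 cm⁴.
Web plate: 1.6 × 19, A = 30.4 cm², y = 11.1 cm, Ī = 914.53 cm⁴.
Top plate: 7 × 1.2, A = 8.4 cm², y = 21.2 cm, Ī = 1.008 cm⁴.
Centroid: ȳ = ΣA·y / ΣA = 7.0756 cm.
Transfer each piece to the centroidal x-axis using Ī + A·d² with d = y − 7.0756:
  bottom plate: d = -6.2756 cm → contributes +1520.5 cm⁴
  web plate: d = 4.0244 cm → contributes +1406.9 cm⁴
  top plate: d = 14.124 cm → contributes +1676.8 cm⁴
Total I = 4604.2 cm⁴.

I_x ≈ 4600 cm⁴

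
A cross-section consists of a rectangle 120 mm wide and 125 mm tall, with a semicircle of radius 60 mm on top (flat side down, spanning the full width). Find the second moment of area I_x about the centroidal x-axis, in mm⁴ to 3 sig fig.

Split into non-overlapping primitives; take the origin at the lower-left of the bounding box.
Rectangular body: 120 × 125, A = 15 000 mm², y = 62.5 mm, Ī = 19 531 250 mm⁴.
Semicircular cap: semicircle r = 60, A = 5654.9 mm², y = 150.46 mm, Ī = 1 422 450 mm⁴.
Centroid: ȳ = ΣA·y / ΣA = 86.583 mm.
Transfer each piece to the centroidal x-axis using Ī + A·d² with d = y − 86.583:
  rectangular body: d = -24.083 mm → contributes +28 231 044 mm⁴
  semicircular cap: d = 63.882 mm → contributes +24 499 370 mm⁴
Total I = 52 730 414 mm⁴.

I_x ≈ 5.27 × 10⁷ mm⁴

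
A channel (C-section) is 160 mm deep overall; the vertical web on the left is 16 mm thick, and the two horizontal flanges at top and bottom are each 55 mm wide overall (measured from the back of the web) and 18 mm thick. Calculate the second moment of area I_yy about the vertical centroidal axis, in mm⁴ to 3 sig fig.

Break the section into simple shapes (no overlaps), measuring from the bottom-left corner of the bounding box.
Web: 16 × 160, A = 2 560 mm², x = 8 mm, Ī = 54 613 mm⁴.
Top flange (beyond web): 39 × 18, A = 702 mm², x = 35.5 mm, Ī = 88 979 mm⁴.
Bottom flange (beyond web): 39 × 18, A = 702 mm², x = 35.5 mm, Ī = 88 979 mm⁴.
Centroid: x̄ = ΣA·x / ΣA = 17.74 mm.
Transfer each piece to the vertical centroidal axis using Ī + A·d² with d = x − 17.74:
  web: d = -9.7402 mm → contributes +297 482 mm⁴
  top flange (beyond web): d = 17.76 mm → contributes +310 398 mm⁴
  bottom flange (beyond web): d = 17.76 mm → contributes +310 398 mm⁴
Total I = 918 278 mm⁴.

I_yy ≈ 9.18 × 10⁵ mm⁴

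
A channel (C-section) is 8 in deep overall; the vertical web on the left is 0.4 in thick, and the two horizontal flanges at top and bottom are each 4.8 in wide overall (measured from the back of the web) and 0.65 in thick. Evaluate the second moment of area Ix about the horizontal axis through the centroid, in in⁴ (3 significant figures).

Ix ≈ 94.5 in⁴

Decompose the section into non-overlapping parts with the origin at the bottom-left of its bounding rectangle.
Web: 0.4 × 8, A = 3.2 in², y = 4 in, Ī = 17.067 in⁴.
Top flange (beyond web): 4.4 × 0.65, A = 2.86 in², y = 7.675 in, Ī = 0.1007 in⁴.
Bottom flange (beyond web): 4.4 × 0.65, A = 2.86 in², y = 0.325 in, Ī = 0.1007 in⁴.
By symmetry the centroid is at mid-height, ȳ = 4 in.
Transfer each piece to the horizontal axis through the centroid using Ī + A·d² with d = y − 4:
  web: d = 0 in → contributes +17.067 in⁴
  top flange (beyond web): d = 3.675 in → contributes +38.727 in⁴
  bottom flange (beyond web): d = -3.675 in → contributes +38.727 in⁴
Total I = 94.52 in⁴.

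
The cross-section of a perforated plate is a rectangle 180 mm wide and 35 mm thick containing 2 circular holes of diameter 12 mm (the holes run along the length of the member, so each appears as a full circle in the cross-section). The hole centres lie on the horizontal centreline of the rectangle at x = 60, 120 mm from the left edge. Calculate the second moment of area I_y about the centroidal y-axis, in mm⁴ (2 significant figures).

Split into non-overlapping primitives; take the origin at the lower-left of the bounding box.
Plate: 180 × 35, A = 6 300 mm², x = 90 mm, Ī = 17 010 000 mm⁴.
Hole 1 (subtracted): ⌀12, A = 113.1 mm², x = 60 mm, Ī = 1 018 mm⁴.
Hole 2 (subtracted): ⌀12, A = 113.1 mm², x = 120 mm, Ī = 1 018 mm⁴.
By symmetry the centroid is at mid-width, x̄ = 90 mm.
Transfer each piece to the centroidal y-axis using Ī + A·d² with d = x − 90:
  plate: d = 0 mm → contributes +17 010 000 mm⁴
  hole 1: d = -30 mm → contributes −102 805 mm⁴
  hole 2: d = 30 mm → contributes −102 805 mm⁴
Total I = 16 804 389 mm⁴.

I_y ≈ 1.7 × 10⁷ mm⁴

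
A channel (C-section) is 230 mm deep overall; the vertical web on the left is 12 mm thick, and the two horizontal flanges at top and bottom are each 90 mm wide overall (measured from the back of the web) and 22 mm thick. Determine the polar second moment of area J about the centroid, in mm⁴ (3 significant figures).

J ≈ 5.43 × 10⁷ mm⁴

Break the section into simple shapes (no overlaps), measuring from the bottom-left corner of the bounding box.
Web: 12 × 230, A = 2 760 mm², y = 115 mm, Ī = 12 167 000 mm⁴.
Top flange (beyond web): 78 × 22, A = 1 716 mm², y = 219 mm, Ī = 69 212 mm⁴.
Bottom flange (beyond web): 78 × 22, A = 1 716 mm², y = 11 mm, Ī = 69 212 mm⁴.
By symmetry the centroid is at mid-height, ȳ = 115 mm.
Transfer each piece to the centroidal x-axis using Ī + A·d² with d = y − 115:
  web: d = 0 mm → contributes +12 167 000 mm⁴
  top flange (beyond web): d = 104 mm → contributes +18 629 468 mm⁴
  bottom flange (beyond web): d = -104 mm → contributes +18 629 468 mm⁴
Total I = 49 425 936 mm⁴.
For the y-axis: x̄ = 30.942 mm.
Repeating about the centroidal y-axis gives I_y = 4 870 923 mm⁴.
Polar second moment: J = I_x + I_y = 54 296 859 mm⁴.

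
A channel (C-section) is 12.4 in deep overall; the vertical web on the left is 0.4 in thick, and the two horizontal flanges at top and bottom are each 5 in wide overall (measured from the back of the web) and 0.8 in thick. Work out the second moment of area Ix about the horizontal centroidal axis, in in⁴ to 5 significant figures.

Break the section into simple shapes (no overlaps), measuring from the bottom-left corner of the bounding box.
Web: 0.4 × 12.4, A = 4.96 in², y = 6.2 in, Ī = 63.55413 in⁴.
Top flange (beyond web): 4.6 × 0.8, A = 3.68 in², y = 12 in, Ī = 0.1962667 in⁴.
Bottom flange (beyond web): 4.6 × 0.8, A = 3.68 in², y = 0.4 in, Ī = 0.1962667 in⁴.
By symmetry the centroid is at mid-height, ȳ = 6.2 in.
Transfer each piece to the horizontal centroidal axis using Ī + A·d² with d = y − 6.2:
  web: d = 0 in → contributes +63.55413 in⁴
  top flange (beyond web): d = 5.8 in → contributes +123.9915 in⁴
  bottom flange (beyond web): d = -5.8 in → contributes +123.9915 in⁴
Total I = 311.5371 in⁴.

Ix ≈ 311.54 in⁴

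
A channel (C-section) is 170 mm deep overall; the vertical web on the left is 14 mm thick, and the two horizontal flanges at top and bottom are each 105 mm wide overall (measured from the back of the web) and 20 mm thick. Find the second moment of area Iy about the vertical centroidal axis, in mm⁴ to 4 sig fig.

Iy ≈ 6.517 × 10⁶ mm⁴

Decompose the section into non-overlapping parts with the origin at the bottom-left of its bounding rectangle.
Web: 14 × 170, A = 2 380 mm², x = 7 mm, Ī = 38873.3 mm⁴.
Top flange (beyond web): 91 × 20, A = 1 820 mm², x = 59.5 mm, Ī = 1 255 952 mm⁴.
Bottom flange (beyond web): 91 × 20, A = 1 820 mm², x = 59.5 mm, Ī = 1 255 952 mm⁴.
Centroid: x̄ = ΣA·x / ΣA = 38.7442 mm.
Transfer each piece to the vertical centroidal axis using Ī + A·d² with d = x − 38.7442:
  web: d = -31.7442 mm → contributes +2 437 184 mm⁴
  top flange (beyond web): d = 20.7558 mm → contributes +2 040 015 mm⁴
  bottom flange (beyond web): d = 20.7558 mm → contributes +2 040 015 mm⁴
Total I = 6 517 213 mm⁴.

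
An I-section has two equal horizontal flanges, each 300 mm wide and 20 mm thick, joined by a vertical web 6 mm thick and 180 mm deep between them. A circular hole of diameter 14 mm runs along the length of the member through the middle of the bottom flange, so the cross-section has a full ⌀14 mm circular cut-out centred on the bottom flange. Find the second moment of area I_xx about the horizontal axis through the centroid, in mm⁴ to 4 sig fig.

I_xx ≈ 1.218 × 10⁸ mm⁴

Break the section into simple shapes (no overlaps), measuring from the bottom-left corner of the bounding box.
Bottom flange: 300 × 20, A = 6 000 mm², y = 10 mm, Ī = 200 000 mm⁴.
Web: 6 × 180, A = 1 080 mm², y = 110 mm, Ī = 2 916 000 mm⁴.
Top flange: 300 × 20, A = 6 000 mm², y = 210 mm, Ī = 200 000 mm⁴.
Hole (subtracted): ⌀14, A = 153.938 mm², y = 10 mm, Ī = 1885.74 mm⁴.
Centroid: ȳ = ΣA·y / ΣA = 111.191 mm.
Transfer each piece to the horizontal axis through the centroid using Ī + A·d² with d = y − 111.191:
  bottom flange: d = -101.191 mm → contributes +61 637 604 mm⁴
  web: d = -1.19091 mm → contributes +2 917 532 mm⁴
  top flange: d = 98.8091 mm → contributes +58 779 415 mm⁴
  hole: d = -101.191 mm → contributes −1 578 150 mm⁴
Total I = 121 756 401 mm⁴.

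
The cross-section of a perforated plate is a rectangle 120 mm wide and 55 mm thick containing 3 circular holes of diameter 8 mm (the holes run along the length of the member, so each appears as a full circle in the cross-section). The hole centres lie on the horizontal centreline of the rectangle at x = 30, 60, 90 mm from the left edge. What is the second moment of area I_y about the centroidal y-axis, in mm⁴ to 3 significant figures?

I_y ≈ 7.83 × 10⁶ mm⁴

Split into non-overlapping primitives; take the origin at the lower-left of the bounding box.
Plate: 120 × 55, A = 6 600 mm², x = 60 mm, Ī = 7 920 000 mm⁴.
Hole 1 (subtracted): ⌀8, A = 50.265 mm², x = 30 mm, Ī = 201.06 mm⁴.
Hole 2 (subtracted): ⌀8, A = 50.265 mm², x = 60 mm, Ī = 201.06 mm⁴.
Hole 3 (subtracted): ⌀8, A = 50.265 mm², x = 90 mm, Ī = 201.06 mm⁴.
By symmetry the centroid is at mid-width, x̄ = 60 mm.
Transfer each piece to the centroidal y-axis using Ī + A·d² with d = x − 60:
  plate: d = 0 mm → contributes +7 920 000 mm⁴
  hole 1: d = -30 mm → contributes −45 440 mm⁴
  hole 2: d = 0 mm → contributes −201.06 mm⁴
  hole 3: d = 30 mm → contributes −45 440 mm⁴
Total I = 7 828 919 mm⁴.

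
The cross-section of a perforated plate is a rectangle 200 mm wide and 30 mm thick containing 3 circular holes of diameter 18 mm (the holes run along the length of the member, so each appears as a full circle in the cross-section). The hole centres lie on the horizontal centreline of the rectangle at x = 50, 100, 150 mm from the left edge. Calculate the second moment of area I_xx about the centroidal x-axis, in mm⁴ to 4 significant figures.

Split into non-overlapping primitives; take the origin at the lower-left of the bounding box.
Plate: 200 × 30, A = 6 000 mm², y = 15 mm, Ī = 450 000 mm⁴.
Hole 1 (subtracted): ⌀18, A = 254.469 mm², y = 15 mm, Ī = 5 153 mm⁴.
Hole 2 (subtracted): ⌀18, A = 254.469 mm², y = 15 mm, Ī = 5 153 mm⁴.
Hole 3 (subtracted): ⌀18, A = 254.469 mm², y = 15 mm, Ī = 5 153 mm⁴.
By symmetry the centroid is at mid-height, ȳ = 15 mm.
All pieces are centred on the centroidal x-axis, so I = ΣĪ (holes subtracted) = 434 541 mm⁴.

I_xx ≈ 4.345 × 10⁵ mm⁴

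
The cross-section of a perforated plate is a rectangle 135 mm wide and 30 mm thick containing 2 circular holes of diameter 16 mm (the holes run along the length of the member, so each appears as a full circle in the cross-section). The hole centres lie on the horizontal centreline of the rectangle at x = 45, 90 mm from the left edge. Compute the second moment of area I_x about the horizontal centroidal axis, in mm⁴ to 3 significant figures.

Break the section into simple shapes (no overlaps), measuring from the bottom-left corner of the bounding box.
Plate: 135 × 30, A = 4 050 mm², y = 15 mm, Ī = 303 750 mm⁴.
Hole 1 (subtracted): ⌀16, A = 201.06 mm², y = 15 mm, Ī = 3 217 mm⁴.
Hole 2 (subtracted): ⌀16, A = 201.06 mm², y = 15 mm, Ī = 3 217 mm⁴.
By symmetry the centroid is at mid-height, ȳ = 15 mm.
All pieces are centred on the horizontal centroidal axis, so I = ΣĪ (holes subtracted) = 297 316 mm⁴.

I_x ≈ 2.97 × 10⁵ mm⁴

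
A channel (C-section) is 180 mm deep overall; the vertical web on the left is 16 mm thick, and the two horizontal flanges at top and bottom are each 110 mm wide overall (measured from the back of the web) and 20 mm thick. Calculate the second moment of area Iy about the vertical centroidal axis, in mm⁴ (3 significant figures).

Iy ≈ 7.76 × 10⁶ mm⁴

Decompose the section into non-overlapping parts with the origin at the bottom-left of its bounding rectangle.
Web: 16 × 180, A = 2 880 mm², x = 8 mm, Ī = 61 440 mm⁴.
Top flange (beyond web): 94 × 20, A = 1 880 mm², x = 63 mm, Ī = 1 384 307 mm⁴.
Bottom flange (beyond web): 94 × 20, A = 1 880 mm², x = 63 mm, Ī = 1 384 307 mm⁴.
Centroid: x̄ = ΣA·x / ΣA = 39.145 mm.
Transfer each piece to the vertical centroidal axis using Ī + A·d² with d = x − 39.145:
  web: d = -31.145 mm → contributes +2 854 996 mm⁴
  top flange (beyond web): d = 23.855 mm → contributes +2 454 179 mm⁴
  bottom flange (beyond web): d = 23.855 mm → contributes +2 454 179 mm⁴
Total I = 7 763 355 mm⁴.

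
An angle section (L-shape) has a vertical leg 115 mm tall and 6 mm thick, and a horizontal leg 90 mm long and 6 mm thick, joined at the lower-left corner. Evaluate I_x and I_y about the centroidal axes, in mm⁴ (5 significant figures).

I_x ≈ 1.6271 × 10⁶ mm⁴, I_y ≈ 8.8822 × 10⁵ mm⁴

Break the section into simple shapes (no overlaps), measuring from the bottom-left corner of the bounding box.
Vertical leg: 6 × 115, A = 690 mm², y = 57.5 mm, Ī = 760437.5 mm⁴.
Horizontal leg (remainder): 84 × 6, A = 504 mm², y = 3 mm, Ī = 1 512 mm⁴.
Centroid: ȳ = ΣA·y / ΣA = 34.49497 mm.
Transfer each piece to the centroidal x-axis using Ī + A·d² with d = y − 34.49497:
  vertical leg: d = 23.00503 mm → contributes +1 125 607 mm⁴
  horizontal leg (remainder): d = -31.49497 mm → contributes +501446.5 mm⁴
Total I = 1 627 053 mm⁴.
For the y-axis: x̄ = 21.99497 mm.
Repeating about the centroidal y-axis gives I_y = 888 216 mm⁴.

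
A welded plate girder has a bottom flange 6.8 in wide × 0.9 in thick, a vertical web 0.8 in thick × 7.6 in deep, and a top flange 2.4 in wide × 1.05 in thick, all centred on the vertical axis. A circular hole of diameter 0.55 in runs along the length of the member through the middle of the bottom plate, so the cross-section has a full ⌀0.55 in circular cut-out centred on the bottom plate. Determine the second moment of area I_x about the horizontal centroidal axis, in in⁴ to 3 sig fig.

Split into non-overlapping primitives; take the origin at the lower-left of the bounding box.
Bottom plate: 6.8 × 0.9, A = 6.12 in², y = 0.45 in, Ī = 0.4131 in⁴.
Web plate: 0.8 × 7.6, A = 6.08 in², y = 4.7 in, Ī = 29.265 in⁴.
Top plate: 2.4 × 1.05, A = 2.52 in², y = 9.025 in, Ī = 0.23153 in⁴.
Hole (subtracted): ⌀0.55, A = 0.23758 in², y = 0.45 in, Ī = 0.0044918 in⁴.
Centroid: ȳ = ΣA·y / ΣA = 3.7263 in.
Transfer each piece to the horizontal centroidal axis using Ī + A·d² with d = y − 3.7263:
  bottom plate: d = -3.2763 in → contributes +66.107 in⁴
  web plate: d = 0.97368 in → contributes +35.029 in⁴
  top plate: d = 5.2987 in → contributes +70.983 in⁴
  hole: d = -3.2763 in → contributes −2.5548 in⁴
Total I = 169.56 in⁴.

I_x ≈ 170 in⁴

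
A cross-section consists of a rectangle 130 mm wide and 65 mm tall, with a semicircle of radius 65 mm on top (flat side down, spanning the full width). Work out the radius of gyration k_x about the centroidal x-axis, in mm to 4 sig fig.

k_x ≈ 34.88 mm

Split into non-overlapping primitives; take the origin at the lower-left of the bounding box.
Rectangular body: 130 × 65, A = 8 450 mm², y = 32.5 mm, Ī = 2 975 104 mm⁴.
Semicircular cap: semicircle r = 65, A = 6636.61 mm², y = 92.5869 mm, Ī = 1 959 230 mm⁴.
Centroid: ȳ = ΣA·y / ΣA = 58.9323 mm.
Transfer each piece to the centroidal x-axis using Ī + A·d² with d = y − 58.9323:
  rectangular body: d = -26.4323 mm → contributes +8 878 818 mm⁴
  semicircular cap: d = 33.6546 mm → contributes +9 476 072 mm⁴
Total I = 18 354 890 mm⁴.
Radius of gyration: k = √(I/A) = √(18 354 890 / 15086.6) = 34.8803 mm.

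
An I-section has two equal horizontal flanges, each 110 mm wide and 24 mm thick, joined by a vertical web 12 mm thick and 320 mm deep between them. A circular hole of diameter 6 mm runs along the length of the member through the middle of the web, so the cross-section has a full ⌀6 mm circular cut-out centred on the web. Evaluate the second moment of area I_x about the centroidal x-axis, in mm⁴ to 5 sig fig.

Decompose the section into non-overlapping parts with the origin at the bottom-left of its bounding rectangle.
Bottom flange: 110 × 24, A = 2 640 mm², y = 12 mm, Ī = 126 720 mm⁴.
Web: 12 × 320, A = 3 840 mm², y = 184 mm, Ī = 32 768 000 mm⁴.
Top flange: 110 × 24, A = 2 640 mm², y = 356 mm, Ī = 126 720 mm⁴.
Hole (subtracted): ⌀6, A = 28.27433 mm², y = 184 mm, Ī = 63.61725 mm⁴.
By symmetry the centroid is at mid-height, ȳ = 184 mm.
Transfer each piece to the centroidal x-axis using Ī + A·d² with d = y − 184:
  bottom flange: d = -172 mm → contributes +78 228 480 mm⁴
  web: d = 0 mm → contributes +32 768 000 mm⁴
  top flange: d = 172 mm → contributes +78 228 480 mm⁴
  hole: d = 0 mm → contributes −63.61725 mm⁴
Total I = 189 224 896 mm⁴.

I_x ≈ 1.8922 × 10⁸ mm⁴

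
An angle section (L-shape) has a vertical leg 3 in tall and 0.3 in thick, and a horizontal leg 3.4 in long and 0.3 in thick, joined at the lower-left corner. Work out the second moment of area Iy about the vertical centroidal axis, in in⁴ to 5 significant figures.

Iy ≈ 2.0733 in⁴

Treat the section as a set of non-overlapping primitives; coordinates are from the bounding-box lower-left.
Vertical leg: 0.3 × 3, A = 0.9 in², x = 0.15 in, Ī = 0.00675 in⁴.
Horizontal leg (remainder): 3.1 × 0.3, A = 0.93 in², x = 1.85 in, Ī = 0.744775 in⁴.
Centroid: x̄ = ΣA·x / ΣA = 1.013934 in.
Transfer each piece to the vertical centroidal axis using Ī + A·d² with d = x − 1.013934:
  vertical leg: d = -0.8639344 in → contributes +0.6784944 in⁴
  horizontal leg (remainder): d = 0.8360656 in → contributes +1.39485 in⁴
Total I = 2.073345 in⁴.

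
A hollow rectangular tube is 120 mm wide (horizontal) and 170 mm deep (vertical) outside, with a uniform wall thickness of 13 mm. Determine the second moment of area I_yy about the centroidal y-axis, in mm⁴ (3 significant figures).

Split into non-overlapping primitives; take the origin at the lower-left of the bounding box.
Outer rectangle: 120 × 170, A = 20 400 mm², x = 60 mm, Ī = 24 480 000 mm⁴.
Inner void (subtracted): 94 × 144, A = 13 536 mm², x = 60 mm, Ī = 9 967 008 mm⁴.
By symmetry the centroid is at mid-width, x̄ = 60 mm.
All pieces are centred on the centroidal y-axis, so I = ΣĪ (holes subtracted) = 14 512 992 mm⁴.

I_yy ≈ 1.45 × 10⁷ mm⁴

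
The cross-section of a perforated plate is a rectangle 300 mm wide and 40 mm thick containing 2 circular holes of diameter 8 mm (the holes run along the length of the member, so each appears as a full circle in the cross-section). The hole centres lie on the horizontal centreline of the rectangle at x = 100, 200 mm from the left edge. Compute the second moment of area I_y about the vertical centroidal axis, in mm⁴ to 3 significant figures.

Decompose the section into non-overlapping parts with the origin at the bottom-left of its bounding rectangle.
Plate: 300 × 40, A = 12 000 mm², x = 150 mm, Ī = 90 000 000 mm⁴.
Hole 1 (subtracted): ⌀8, A = 50.265 mm², x = 100 mm, Ī = 201.06 mm⁴.
Hole 2 (subtracted): ⌀8, A = 50.265 mm², x = 200 mm, Ī = 201.06 mm⁴.
By symmetry the centroid is at mid-width, x̄ = 150 mm.
Transfer each piece to the vertical centroidal axis using Ī + A·d² with d = x − 150:
  plate: d = 0 mm → contributes +90 000 000 mm⁴
  hole 1: d = -50 mm → contributes −125 865 mm⁴
  hole 2: d = 50 mm → contributes −125 865 mm⁴
Total I = 89 748 270 mm⁴.

I_y ≈ 8.97 × 10⁷ mm⁴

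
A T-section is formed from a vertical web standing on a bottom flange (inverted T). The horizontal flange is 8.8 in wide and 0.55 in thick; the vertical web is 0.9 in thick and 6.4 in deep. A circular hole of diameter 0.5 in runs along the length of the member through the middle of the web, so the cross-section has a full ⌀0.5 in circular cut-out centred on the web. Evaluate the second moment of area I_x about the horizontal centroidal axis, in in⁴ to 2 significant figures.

Decompose the section into non-overlapping parts with the origin at the bottom-left of its bounding rectangle.
Flange: 8.8 × 0.55, A = 4.84 in², y = 0.275 in, Ī = 0.122 in⁴.
Web: 0.9 × 6.4, A = 5.76 in², y = 3.75 in, Ī = 19.66 in⁴.
Hole (subtracted): ⌀0.5, A = 0.1963 in², y = 3.75 in, Ī = 0.003068 in⁴.
Centroid: ȳ = ΣA·y / ΣA = 2.133 in.
Transfer each piece to the horizontal centroidal axis using Ī + A·d² with d = y − 2.133:
  flange: d = -1.858 in → contributes +16.84 in⁴
  web: d = 1.617 in → contributes +34.71 in⁴
  hole: d = 1.617 in → contributes −0.5162 in⁴
Total I = 51.04 in⁴.

I_x ≈ 51 in⁴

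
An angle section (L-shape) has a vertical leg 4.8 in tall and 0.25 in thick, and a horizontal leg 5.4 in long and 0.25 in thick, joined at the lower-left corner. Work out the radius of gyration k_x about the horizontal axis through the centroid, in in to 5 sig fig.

k_x ≈ 1.4904 in

Treat the section as a set of non-overlapping primitives; coordinates are from the bounding-box lower-left.
Vertical leg: 0.25 × 4.8, A = 1.2 in², y = 2.4 in, Ī = 2.304 in⁴.
Horizontal leg (remainder): 5.15 × 0.25, A = 1.2875 in², y = 0.125 in, Ī = 0.006705729 in⁴.
Centroid: ȳ = ΣA·y / ΣA = 1.222487 in.
Transfer each piece to the horizontal axis through the centroid using Ī + A·d² with d = y − 1.222487:
  vertical leg: d = 1.177513 in → contributes +3.967843 in⁴
  horizontal leg (remainder): d = -1.097487 in → contributes +1.557472 in⁴
Total I = 5.525315 in⁴.
Radius of gyration: k = √(I/A) = √(5.525315 / 2.4875) = 1.49038 in.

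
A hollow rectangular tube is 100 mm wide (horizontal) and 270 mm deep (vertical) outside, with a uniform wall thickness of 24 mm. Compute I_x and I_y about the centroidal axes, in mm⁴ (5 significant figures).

I_x ≈ 1.1661 × 10⁸ mm⁴, I_y ≈ 1.9899 × 10⁷ mm⁴

Split into non-overlapping primitives; take the origin at the lower-left of the bounding box.
Outer rectangle: 100 × 270, A = 27 000 mm², y = 135 mm, Ī = 164 025 000 mm⁴.
Inner void (subtracted): 52 × 222, A = 11 544 mm², y = 135 mm, Ī = 47 411 208 mm⁴.
By symmetry the centroid is at mid-height, ȳ = 135 mm.
All pieces are centred on the centroidal x-axis, so I = ΣĪ (holes subtracted) = 116 613 792 mm⁴.
Repeating about the centroidal y-axis gives I_y = 19 898 752 mm⁴.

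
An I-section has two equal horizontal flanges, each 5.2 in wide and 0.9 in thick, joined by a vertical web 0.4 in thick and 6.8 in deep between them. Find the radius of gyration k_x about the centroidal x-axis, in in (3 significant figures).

k_x ≈ 3.52 in

Split into non-overlapping primitives; take the origin at the lower-left of the bounding box.
Bottom flange: 5.2 × 0.9, A = 4.68 in², y = 0.45 in, Ī = 0.3159 in⁴.
Web: 0.4 × 6.8, A = 2.72 in², y = 4.3 in, Ī = 10.481 in⁴.
Top flange: 5.2 × 0.9, A = 4.68 in², y = 8.15 in, Ī = 0.3159 in⁴.
By symmetry the centroid is at mid-height, ȳ = 4.3 in.
Transfer each piece to the centroidal x-axis using Ī + A·d² with d = y − 4.3:
  bottom flange: d = -3.85 in → contributes +69.685 in⁴
  web: d = 0 in → contributes +10.481 in⁴
  top flange: d = 3.85 in → contributes +69.685 in⁴
Total I = 149.85 in⁴.
Radius of gyration: k = √(I/A) = √(149.85 / 12.08) = 3.5221 in.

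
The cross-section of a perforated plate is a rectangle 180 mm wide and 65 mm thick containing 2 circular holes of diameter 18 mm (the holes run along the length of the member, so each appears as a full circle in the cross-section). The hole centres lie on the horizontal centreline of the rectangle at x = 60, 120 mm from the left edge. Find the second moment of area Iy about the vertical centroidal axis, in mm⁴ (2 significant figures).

Split into non-overlapping primitives; take the origin at the lower-left of the bounding box.
Plate: 180 × 65, A = 11 700 mm², x = 90 mm, Ī = 31 590 000 mm⁴.
Hole 1 (subtracted): ⌀18, A = 254.5 mm², x = 60 mm, Ī = 5 153 mm⁴.
Hole 2 (subtracted): ⌀18, A = 254.5 mm², x = 120 mm, Ī = 5 153 mm⁴.
By symmetry the centroid is at mid-width, x̄ = 90 mm.
Transfer each piece to the vertical centroidal axis using Ī + A·d² with d = x − 90:
  plate: d = 0 mm → contributes +31 590 000 mm⁴
  hole 1: d = -30 mm → contributes −234 175 mm⁴
  hole 2: d = 30 mm → contributes −234 175 mm⁴
Total I = 31 121 650 mm⁴.

Iy ≈ 3.1 × 10⁷ mm⁴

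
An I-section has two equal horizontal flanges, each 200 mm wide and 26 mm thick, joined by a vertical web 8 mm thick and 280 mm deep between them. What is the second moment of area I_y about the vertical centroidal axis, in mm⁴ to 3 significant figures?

Split into non-overlapping primitives; take the origin at the lower-left of the bounding box.
Bottom flange: 200 × 26, A = 5 200 mm², x = 100 mm, Ī = 17 333 333 mm⁴.
Web: 8 × 280, A = 2 240 mm², x = 100 mm, Ī = 11 947 mm⁴.
Top flange: 200 × 26, A = 5 200 mm², x = 100 mm, Ī = 17 333 333 mm⁴.
By symmetry the centroid is at mid-width, x̄ = 100 mm.
All pieces are centred on the vertical centroidal axis, so I = ΣĪ = 34 678 613 mm⁴.

I_y ≈ 3.47 × 10⁷ mm⁴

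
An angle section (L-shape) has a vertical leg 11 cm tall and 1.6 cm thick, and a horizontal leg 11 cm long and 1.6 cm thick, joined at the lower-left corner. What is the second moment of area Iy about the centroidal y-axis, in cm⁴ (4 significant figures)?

Iy ≈ 359.8 cm⁴

Split into non-overlapping primitives; take the origin at the lower-left of the bounding box.
Vertical leg: 1.6 × 11, A = 17.6 cm², x = 0.8 cm, Ī = 3.75467 cm⁴.
Horizontal leg (remainder): 9.4 × 1.6, A = 15.04 cm², x = 6.3 cm, Ī = 110.745 cm⁴.
Centroid: x̄ = ΣA·x / ΣA = 3.33431 cm.
Transfer each piece to the centroidal y-axis using Ī + A·d² with d = x − 3.33431:
  vertical leg: d = -2.53431 cm → contributes +116.795 cm⁴
  horizontal leg (remainder): d = 2.96569 cm → contributes +243.026 cm⁴
Total I = 359.821 cm⁴.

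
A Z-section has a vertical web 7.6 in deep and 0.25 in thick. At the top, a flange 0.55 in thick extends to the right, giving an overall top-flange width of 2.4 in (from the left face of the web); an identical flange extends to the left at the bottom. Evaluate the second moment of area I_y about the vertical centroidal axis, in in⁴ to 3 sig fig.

Treat the section as a set of non-overlapping primitives; coordinates are from the bounding-box lower-left.
Web: 0.25 × 7.6, A = 1.9 in², x = 2.275 in, Ī = 0.0098958 in⁴.
Top flange (beyond web): 2.15 × 0.55, A = 1.1825 in², x = 3.475 in, Ī = 0.45551 in⁴.
Bottom flange (beyond web): 2.15 × 0.55, A = 1.1825 in², x = 1.075 in, Ī = 0.45551 in⁴.
Centroid: x̄ = ΣA·x / ΣA = 2.275 in.
Transfer each piece to the vertical centroidal axis using Ī + A·d² with d = x − 2.275:
  web: d = 0 in → contributes +0.0098958 in⁴
  top flange (beyond web): d = 1.2 in → contributes +2.1583 in⁴
  bottom flange (beyond web): d = -1.2 in → contributes +2.1583 in⁴
Total I = 4.3265 in⁴.

I_y ≈ 4.33 in⁴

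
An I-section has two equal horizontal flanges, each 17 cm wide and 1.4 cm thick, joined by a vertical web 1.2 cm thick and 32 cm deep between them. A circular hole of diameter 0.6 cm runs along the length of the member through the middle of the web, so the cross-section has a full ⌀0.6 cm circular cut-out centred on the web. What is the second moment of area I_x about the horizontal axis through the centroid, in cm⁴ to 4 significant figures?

I_x ≈ 1.656 × 10⁴ cm⁴

Break the section into simple shapes (no overlaps), measuring from the bottom-left corner of the bounding box.
Bottom flange: 17 × 1.4, A = 23.8 cm², y = 0.7 cm, Ī = 3.88733 cm⁴.
Web: 1.2 × 32, A = 38.4 cm², y = 17.4 cm, Ī = 3276.8 cm⁴.
Top flange: 17 × 1.4, A = 23.8 cm², y = 34.1 cm, Ī = 3.88733 cm⁴.
Hole (subtracted): ⌀0.6, A = 0.282743 cm², y = 17.4 cm, Ī = 0.00636173 cm⁴.
By symmetry the centroid is at mid-height, ȳ = 17.4 cm.
Transfer each piece to the horizontal axis through the centroid using Ī + A·d² with d = y − 17.4:
  bottom flange: d = -16.7 cm → contributes +6641.47 cm⁴
  web: d = 0 cm → contributes +3276.8 cm⁴
  top flange: d = 16.7 cm → contributes +6641.47 cm⁴
  hole: d = 0 cm → contributes −0.00636173 cm⁴
Total I = 16559.7 cm⁴.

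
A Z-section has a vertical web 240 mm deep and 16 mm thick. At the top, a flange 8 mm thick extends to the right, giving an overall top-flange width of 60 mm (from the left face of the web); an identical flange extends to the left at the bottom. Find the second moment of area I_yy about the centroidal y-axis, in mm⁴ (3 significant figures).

I_yy ≈ 8.29 × 10⁵ mm⁴

Split into non-overlapping primitives; take the origin at the lower-left of the bounding box.
Web: 16 × 240, A = 3 840 mm², x = 52 mm, Ī = 81 920 mm⁴.
Top flange (beyond web): 44 × 8, A = 352 mm², x = 82 mm, Ī = 56 789 mm⁴.
Bottom flange (beyond web): 44 × 8, A = 352 mm², x = 22 mm, Ī = 56 789 mm⁴.
Centroid: x̄ = ΣA·x / ΣA = 52 mm.
Transfer each piece to the centroidal y-axis using Ī + A·d² with d = x − 52:
  web: d = 0 mm → contributes +81 920 mm⁴
  top flange (beyond web): d = 30 mm → contributes +373 589 mm⁴
  bottom flange (beyond web): d = -30 mm → contributes +373 589 mm⁴
Total I = 829 099 mm⁴.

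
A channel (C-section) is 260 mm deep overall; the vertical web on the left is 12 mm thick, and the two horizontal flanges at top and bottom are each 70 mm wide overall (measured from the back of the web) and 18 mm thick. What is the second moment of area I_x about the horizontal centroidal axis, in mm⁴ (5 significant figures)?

I_x ≈ 4.8203 × 10⁷ mm⁴

Treat the section as a set of non-overlapping primitives; coordinates are from the bounding-box lower-left.
Web: 12 × 260, A = 3 120 mm², y = 130 mm, Ī = 17 576 000 mm⁴.
Top flange (beyond web): 58 × 18, A = 1 044 mm², y = 251 mm, Ī = 28 188 mm⁴.
Bottom flange (beyond web): 58 × 18, A = 1 044 mm², y = 9 mm, Ī = 28 188 mm⁴.
By symmetry the centroid is at mid-height, ȳ = 130 mm.
Transfer each piece to the horizontal centroidal axis using Ī + A·d² with d = y − 130:
  web: d = 0 mm → contributes +17 576 000 mm⁴
  top flange (beyond web): d = 121 mm → contributes +15 313 392 mm⁴
  bottom flange (beyond web): d = -121 mm → contributes +15 313 392 mm⁴
Total I = 48 202 784 mm⁴.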